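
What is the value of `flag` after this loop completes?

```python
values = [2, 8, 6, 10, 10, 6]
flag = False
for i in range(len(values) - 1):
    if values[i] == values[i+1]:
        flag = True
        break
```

Check consecutive duplicates in [2, 8, 6, 10, 10, 6]
`flag` takes the values: False → True

Answer: True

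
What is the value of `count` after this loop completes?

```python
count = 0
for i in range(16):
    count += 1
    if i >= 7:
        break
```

Loop breaks when i reaches 7, count is 8
`count` takes the values: 0 → 1 → 2 → 3 → 4 → 5 → 6 → 7 → 8

Answer: 8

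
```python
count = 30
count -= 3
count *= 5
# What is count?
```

Trace:
`count = 30` → count = 30
`count -= 3` → count = 27
`count *= 5` → count = 135
So count = 135

Answer: 135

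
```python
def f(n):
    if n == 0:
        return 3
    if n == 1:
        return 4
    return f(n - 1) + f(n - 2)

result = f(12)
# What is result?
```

Build up from base cases: f(0)=3, f(1)=4, f(2)=7, f(3)=11, f(4)=18, f(5)=29, f(6)=47, ..., f(12)=843

Answer: 843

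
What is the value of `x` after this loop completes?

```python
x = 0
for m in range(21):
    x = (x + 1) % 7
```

Increment mod 7, 21 times = 0
`x` takes the values: 0 → 1 → 2 → 3 → 4 → 5 → 6 → 0 → 1 → 2 → 3 → 4 → 5 → 6 → 0 → 1 → 2 → 3 → 4 → 5 → 6 → 0

Answer: 0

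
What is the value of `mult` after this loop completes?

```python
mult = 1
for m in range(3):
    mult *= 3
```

3^3 = 27
`mult` takes the values: 1 → 3 → 9 → 27

Answer: 27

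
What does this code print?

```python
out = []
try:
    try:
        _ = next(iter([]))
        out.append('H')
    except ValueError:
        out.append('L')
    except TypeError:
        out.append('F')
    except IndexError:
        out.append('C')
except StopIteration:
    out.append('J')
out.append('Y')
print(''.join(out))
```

Execution trace: 'J' (outer except StopIteration) → 'Y' (after the try/except). Output: JY

Answer: JY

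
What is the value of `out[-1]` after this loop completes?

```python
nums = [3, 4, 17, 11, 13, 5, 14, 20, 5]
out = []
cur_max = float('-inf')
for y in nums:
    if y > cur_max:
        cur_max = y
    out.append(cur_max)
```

Running max ends at 20
`out` takes the values: [] → [3] → [3, 4] → [3, 4, 17] → [3, 4, 17, 17] → [3, 4, 17, 17, 17] → [3, 4, 17, 17, 17, 17] → [3, 4, 17, 17, 17, 17, 17] → [3, 4, 17, 17, 17, 17, 17, 20] → [3, 4, 17, 17, 17, 17, 17, 20, 20]
So `out[-1]` = 20

Answer: 20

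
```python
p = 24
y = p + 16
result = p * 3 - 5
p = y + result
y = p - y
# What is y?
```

Trace:
`p = 24` → p = 24
`y = p + 16` → y = 40
`result = p * 3 - 5` → result = 67
`p = y + result` → p = 107
`y = p - y` → y = 67
So y = 67

Answer: 67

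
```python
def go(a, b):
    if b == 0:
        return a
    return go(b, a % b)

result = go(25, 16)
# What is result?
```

go(25, 16) -> go(16, 9) -> go(9, 7) -> go(7, 2) -> go(2, 1) -> go(1, 0) -> 1

Answer: 1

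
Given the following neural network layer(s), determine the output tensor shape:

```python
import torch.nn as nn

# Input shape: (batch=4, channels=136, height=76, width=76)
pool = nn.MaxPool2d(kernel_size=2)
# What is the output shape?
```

Input: (4, 136, 76, 76) -> Output: (4, 136, 38, 38)

Answer: (4, 136, 38, 38)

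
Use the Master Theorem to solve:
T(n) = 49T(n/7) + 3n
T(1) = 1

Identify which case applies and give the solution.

a=49, b=7, f(n)=3n. log_7(49) = 2. Since c=1 < 2, Case 1 applies: T(n) = Θ(n^log_b(a)) = O(n^2).

Answer: O(n^2) - Case 1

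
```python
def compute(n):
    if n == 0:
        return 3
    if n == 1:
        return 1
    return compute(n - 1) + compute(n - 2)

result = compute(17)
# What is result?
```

Build up from base cases: compute(0)=3, compute(1)=1, compute(2)=4, compute(3)=5, compute(4)=9, compute(5)=14, compute(6)=23, ..., compute(17)=4558

Answer: 4558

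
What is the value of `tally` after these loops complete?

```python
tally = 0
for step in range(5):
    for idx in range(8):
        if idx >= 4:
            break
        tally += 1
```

Inner breaks at 4, outer runs 5 times
`tally` takes the values: 0 → 1 → 2 → 3 → 4 → 5 → 6 → 7 → 8 → 9 → 10 → 11 → 12 → 13 → 14 → 15 → 16 → 17 → 18 → 19 → 20

Answer: 20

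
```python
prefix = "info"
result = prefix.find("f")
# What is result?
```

Trace:
`prefix = "info"` → prefix = 'info'
`result = prefix.find("f")` → result = 2
So result = 2

Answer: 2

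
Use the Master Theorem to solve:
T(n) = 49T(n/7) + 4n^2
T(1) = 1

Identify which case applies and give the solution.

a=49, b=7, f(n)=4n^2. log_7(49) = 2. Since c=2 = 2, Case 2 applies: T(n) = Θ(n^log_b(a) · log n) = O(n^2 log n).

Answer: O(n^2 log n) - Case 2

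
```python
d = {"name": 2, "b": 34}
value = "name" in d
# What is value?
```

Trace:
`d = {"name": 2, "b": 34}` → d = {'name': 2, 'b': 34}
`value = "name" in d` → value = True
So value = True

Answer: True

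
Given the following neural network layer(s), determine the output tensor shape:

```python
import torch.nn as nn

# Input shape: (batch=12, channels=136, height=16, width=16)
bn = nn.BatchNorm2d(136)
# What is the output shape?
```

Input: (12, 136, 16, 16) -> Output: (12, 136, 16, 16)

Answer: (12, 136, 16, 16)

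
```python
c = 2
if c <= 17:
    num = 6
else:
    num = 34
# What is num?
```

Trace:
`c = 2` → c = 2
`if c <= 17: ...` → c <= 17 is True → num = 6
So num = 6

Answer: 6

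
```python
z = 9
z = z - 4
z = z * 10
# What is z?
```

Trace:
`z = 9` → z = 9
`z = z - 4` → z = 5
`z = z * 10` → z = 50
So z = 50

Answer: 50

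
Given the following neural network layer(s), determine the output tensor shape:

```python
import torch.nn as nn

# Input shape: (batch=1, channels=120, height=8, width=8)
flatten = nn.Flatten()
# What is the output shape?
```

Input: (1, 120, 8, 8) -> Output: (1, 7680)

Answer: (1, 7680)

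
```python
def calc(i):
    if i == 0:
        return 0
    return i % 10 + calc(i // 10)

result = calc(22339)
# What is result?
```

Sum of digits of 22339: 9 + 3 + 3 + 2 + 2 = 19

Answer: 19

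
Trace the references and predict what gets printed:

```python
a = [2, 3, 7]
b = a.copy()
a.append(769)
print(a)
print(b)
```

Key concept: list.copy() creates independent copy.
Step by step:
`a = [2, 3, 7]` → a = [2, 3, 7]
`b = a.copy()` → b = [2, 3, 7]
`a.append(769)` → a = [2, 3, 7, 769]
`print(a)` → prints [2, 3, 7, 769]
`print(b)` → prints [2, 3, 7]

Answer:
[2, 3, 7, 769]
[2, 3, 7]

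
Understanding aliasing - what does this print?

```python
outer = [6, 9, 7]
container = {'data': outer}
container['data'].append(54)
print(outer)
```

Key concept: dict holds reference to list.
Step by step:
`outer = [6, 9, 7]` → outer = [6, 9, 7]
`container = {'data': outer}` → container = {'data': [6, 9, 7]}
`container['data'].append(54)` → outer = [6, 9, 7, 54]; container = {'data': [6, 9, 7, 54]}
`print(outer)` → prints [6, 9, 7, 54]

Answer: [6, 9, 7, 54]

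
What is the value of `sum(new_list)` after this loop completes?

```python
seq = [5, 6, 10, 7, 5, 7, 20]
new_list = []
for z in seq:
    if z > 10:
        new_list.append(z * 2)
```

Sum of doubled values > 10
`new_list` takes the values: [] → [40]
So `sum(new_list)` = 40

Answer: 40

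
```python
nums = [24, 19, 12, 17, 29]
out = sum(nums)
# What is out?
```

Trace:
`nums = [24, 19, 12, 17, 29]` → nums = [24, 19, 12, 17, 29]
`out = sum(nums)` → out = 101
So out = 101

Answer: 101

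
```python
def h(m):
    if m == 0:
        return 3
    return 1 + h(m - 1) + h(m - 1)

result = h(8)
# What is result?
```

h(m) = 1 + 2·h(m-1), h(0)=3. Closed form: (3+1)·2^8 - 1 = 1023.

Answer: 1023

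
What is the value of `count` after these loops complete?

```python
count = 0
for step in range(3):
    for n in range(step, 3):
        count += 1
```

Upper triangle: 3 + 2 + ... + 1
`count` takes the values: 0 → 1 → 2 → 3 → 4 → 5 → 6

Answer: 6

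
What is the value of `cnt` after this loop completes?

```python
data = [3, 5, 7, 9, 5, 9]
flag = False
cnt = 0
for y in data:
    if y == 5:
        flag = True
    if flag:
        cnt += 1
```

Count elements after first 5 in [3, 5, 7, 9, 5, 9]
`cnt` takes the values: 0 → 1 → 2 → 3 → 4 → 5

Answer: 5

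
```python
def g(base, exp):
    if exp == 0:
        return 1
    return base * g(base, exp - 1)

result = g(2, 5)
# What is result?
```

g(2, 5) = 2 * 2 * 2 * 2 * 2 = 32

Answer: 32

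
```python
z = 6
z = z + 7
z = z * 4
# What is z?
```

Trace:
`z = 6` → z = 6
`z = z + 7` → z = 13
`z = z * 4` → z = 52
So z = 52

Answer: 52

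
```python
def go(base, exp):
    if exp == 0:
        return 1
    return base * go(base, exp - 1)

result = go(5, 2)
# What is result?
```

go(5, 2) = 5 * 5 = 25

Answer: 25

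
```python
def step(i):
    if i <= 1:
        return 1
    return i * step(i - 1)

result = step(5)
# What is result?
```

step(5) = 5 * 4 * 3 * 2 * 1 = 120

Answer: 120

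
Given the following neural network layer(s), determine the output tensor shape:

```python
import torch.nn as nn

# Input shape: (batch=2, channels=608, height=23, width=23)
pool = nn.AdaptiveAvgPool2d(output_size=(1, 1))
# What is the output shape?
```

Input: (2, 608, 23, 23) -> Output: (2, 608, 1, 1)

Answer: (2, 608, 1, 1)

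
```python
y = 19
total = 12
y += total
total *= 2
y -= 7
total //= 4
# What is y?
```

Trace:
`y = 19` → y = 19
`total = 12` → total = 12
`y += total` → y = 31
`total *= 2` → total = 24
`y -= 7` → y = 24
`total //= 4` → total = 6
So y = 24

Answer: 24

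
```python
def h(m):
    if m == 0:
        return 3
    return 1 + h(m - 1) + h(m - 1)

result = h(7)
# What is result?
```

h(m) = 1 + 2·h(m-1), h(0)=3. Closed form: (3+1)·2^7 - 1 = 511.

Answer: 511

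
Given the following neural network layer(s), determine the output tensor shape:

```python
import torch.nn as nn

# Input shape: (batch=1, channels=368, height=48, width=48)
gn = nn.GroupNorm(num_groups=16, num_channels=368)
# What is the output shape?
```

Input: (1, 368, 48, 48) -> Output: (1, 368, 48, 48)

Answer: (1, 368, 48, 48)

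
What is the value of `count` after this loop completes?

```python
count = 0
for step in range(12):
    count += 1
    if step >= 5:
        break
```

Loop breaks when step reaches 5, count is 6
`count` takes the values: 0 → 1 → 2 → 3 → 4 → 5 → 6

Answer: 6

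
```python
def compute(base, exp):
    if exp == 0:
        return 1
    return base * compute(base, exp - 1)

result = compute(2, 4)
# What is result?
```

compute(2, 4) = 2 * 2 * 2 * 2 = 16

Answer: 16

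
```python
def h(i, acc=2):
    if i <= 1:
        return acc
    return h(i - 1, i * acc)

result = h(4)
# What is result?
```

Accumulator trace (n, acc): (4, 2) -> (3, 8) -> (2, 24) -> (1, 48) -> return 48

Answer: 48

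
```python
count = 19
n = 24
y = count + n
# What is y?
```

Trace:
`count = 19` → count = 19
`n = 24` → n = 24
`y = count + n` → y = 43
So y = 43

Answer: 43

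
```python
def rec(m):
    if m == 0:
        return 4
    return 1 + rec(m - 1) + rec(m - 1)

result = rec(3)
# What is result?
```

rec(m) = 1 + 2·rec(m-1), rec(0)=4. Closed form: (4+1)·2^3 - 1 = 39.

Answer: 39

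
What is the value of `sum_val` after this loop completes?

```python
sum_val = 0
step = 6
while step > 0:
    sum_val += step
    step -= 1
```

Sum 6 down to 1
`sum_val` takes the values: 0 → 6 → 11 → 15 → 18 → 20 → 21

Answer: 21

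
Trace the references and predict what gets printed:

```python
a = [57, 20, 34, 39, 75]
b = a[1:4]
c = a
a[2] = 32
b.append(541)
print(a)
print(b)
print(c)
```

Key concept: slice vs alias.
Step by step:
`a = [57, 20, 34, 39, 75]` → a = [57, 20, 34, 39, 75]
`b = a[1:4]` → b = [20, 34, 39]
`c = a` → c = [57, 20, 34, 39, 75] (same object as a)
`a[2] = 32` → a = [57, 20, 32, 39, 75] (same object as c); c = [57, 20, 32, 39, 75] (same object as a)
`b.append(541)` → b = [20, 34, 39, 541]
`print(a)` → prints [57, 20, 32, 39, 75]
`print(b)` → prints [20, 34, 39, 541]
`print(c)` → prints [57, 20, 32, 39, 75]

Answer:
[57, 20, 32, 39, 75]
[20, 34, 39, 541]
[57, 20, 32, 39, 75]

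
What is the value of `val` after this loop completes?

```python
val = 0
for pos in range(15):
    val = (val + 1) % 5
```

Increment mod 5, 15 times = 0
`val` takes the values: 0 → 1 → 2 → 3 → 4 → 0 → 1 → 2 → 3 → 4 → 0 → 1 → 2 → 3 → 4 → 0

Answer: 0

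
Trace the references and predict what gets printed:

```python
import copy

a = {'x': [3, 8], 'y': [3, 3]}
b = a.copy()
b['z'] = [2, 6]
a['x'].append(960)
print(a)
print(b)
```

Key concept: shallow copy of dict with mutable values.
Step by step:
`a = {'x': [3, 8], 'y': [3, 3]}` → a = {'x': [3, 8], 'y': [3, 3]}
`b = a.copy()` → b = {'x': [3, 8], 'y': [3, 3]}
`b['z'] = [2, 6]` → b = {'x': [3, 8], 'y': [3, 3], 'z': [2, 6]}
`a['x'].append(960)` → a = {'x': [3, 8, 960], 'y': [3, 3]}; b = {'x': [3, 8, 960], 'y': [3, 3], 'z': [2, 6]}
`print(a)` → prints {'x': [3, 8, 960], 'y': [3, 3]}
`print(b)` → prints {'x': [3, 8, 960], 'y': [3, 3], 'z': [2, 6]}

Answer:
{'x': [3, 8, 960], 'y': [3, 3]}
{'x': [3, 8, 960], 'y': [3, 3], 'z': [2, 6]}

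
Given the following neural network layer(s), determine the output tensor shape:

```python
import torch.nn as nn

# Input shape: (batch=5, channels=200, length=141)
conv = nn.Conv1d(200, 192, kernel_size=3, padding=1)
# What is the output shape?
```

Input: (5, 200, 141) -> Output: (5, 192, 141)

Answer: (5, 192, 141)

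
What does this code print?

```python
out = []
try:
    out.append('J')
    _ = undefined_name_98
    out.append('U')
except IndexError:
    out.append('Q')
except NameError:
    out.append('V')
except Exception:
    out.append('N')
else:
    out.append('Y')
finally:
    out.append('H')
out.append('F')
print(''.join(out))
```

Execution trace: 'J' (try body) → 'V' (except NameError) → 'H' (finally) → 'F' (after the try/except). Output: JVHF

Answer: JVHF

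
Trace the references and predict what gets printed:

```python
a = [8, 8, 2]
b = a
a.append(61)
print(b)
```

Key concept: basic list aliasing.
Step by step:
`a = [8, 8, 2]` → a = [8, 8, 2]
`b = a` → b = [8, 8, 2] (same object as a)
`a.append(61)` → a = [8, 8, 2, 61] (same object as b); b = [8, 8, 2, 61] (same object as a)
`print(b)` → prints [8, 8, 2, 61]

Answer: [8, 8, 2, 61]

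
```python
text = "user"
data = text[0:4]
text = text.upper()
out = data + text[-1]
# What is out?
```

Trace:
`text = "user"` → text = 'user'
`data = text[0:4]` → data = 'user'
`text = text.upper()` → text = 'USER'
`out = data + text[-1]` → out = 'userR'
So out = 'userR'

Answer: 'userR'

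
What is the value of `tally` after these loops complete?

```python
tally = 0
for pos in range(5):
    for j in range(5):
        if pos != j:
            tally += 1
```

5² - 5 (exclude diagonal)
`tally` takes the values: 0 → 1 → 2 → 3 → 4 → 5 → 6 → 7 → 8 → 9 → 10 → 11 → 12 → 13 → 14 → 15 → 16 → 17 → 18 → 19 → 20

Answer: 20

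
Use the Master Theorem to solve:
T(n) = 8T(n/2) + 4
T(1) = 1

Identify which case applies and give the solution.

a=8, b=2, f(n)=4. log_2(8) = 3. Since c=0 < 3, Case 1 applies: T(n) = Θ(n^log_b(a)) = O(n^3).

Answer: O(n^3) - Case 1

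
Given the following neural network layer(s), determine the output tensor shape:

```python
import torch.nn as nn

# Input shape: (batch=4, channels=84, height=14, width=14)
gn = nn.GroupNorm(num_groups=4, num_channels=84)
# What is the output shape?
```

Input: (4, 84, 14, 14) -> Output: (4, 84, 14, 14)

Answer: (4, 84, 14, 14)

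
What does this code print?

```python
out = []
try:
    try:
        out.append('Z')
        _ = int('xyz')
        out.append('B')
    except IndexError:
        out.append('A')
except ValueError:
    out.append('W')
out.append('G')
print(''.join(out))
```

Execution trace: 'Z' (try body) → 'W' (outer except ValueError) → 'G' (after the try/except). Output: ZWG

Answer: ZWG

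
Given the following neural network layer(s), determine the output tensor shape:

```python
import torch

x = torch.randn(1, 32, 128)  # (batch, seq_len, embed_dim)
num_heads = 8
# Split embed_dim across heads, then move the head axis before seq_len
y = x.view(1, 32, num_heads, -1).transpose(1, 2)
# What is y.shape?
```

Input: (1, 32, 128) -> head_dim = 128 // 8 = 16; after view: (1, 32, 8, 16) -> after transpose(1, 2): (1, 8, 32, 16) -> Output: (1, 8, 32, 16)

Answer: (1, 8, 32, 16)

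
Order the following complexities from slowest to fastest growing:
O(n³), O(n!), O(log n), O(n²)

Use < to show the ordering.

Ordered by growth rate: O(log n) < O(n²) < O(n³) < O(n!)

Answer: O(log n) < O(n²) < O(n³) < O(n!)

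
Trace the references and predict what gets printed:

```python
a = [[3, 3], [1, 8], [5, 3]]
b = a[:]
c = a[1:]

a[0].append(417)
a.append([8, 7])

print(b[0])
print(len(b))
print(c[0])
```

Key concept: slice with nested mutation.
Step by step:
`a = [[3, 3], [1, 8], [5, 3]]` → a = [[3, 3], [1, 8], [5, 3]]
`b = a[:]` → b = [[3, 3], [1, 8], [5, 3]]
`c = a[1:]` → c = [[1, 8], [5, 3]]
`a[0].append(417)` → a = [[3, 3, 417], [1, 8], [5, 3]]; b = [[3, 3, 417], [1, 8], [5, 3]]
`a.append([8, 7])` → a = [[3, 3, 417], [1, 8], [5, 3], [8, 7]]
`print(b[0])` → prints [3, 3, 417]
`print(len(b))` → prints 3
`print(c[0])` → prints [1, 8]

Answer:
[3, 3, 417]
3
[1, 8]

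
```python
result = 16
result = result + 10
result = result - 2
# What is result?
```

Trace:
`result = 16` → result = 16
`result = result + 10` → result = 26
`result = result - 2` → result = 24
So result = 24

Answer: 24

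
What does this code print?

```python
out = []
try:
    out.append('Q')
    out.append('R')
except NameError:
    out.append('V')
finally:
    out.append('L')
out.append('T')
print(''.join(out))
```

Execution trace: 'Q' (try body) → 'R' (try body, no exception) → 'L' (finally) → 'T' (after the try/except). Output: QRLT

Answer: QRLT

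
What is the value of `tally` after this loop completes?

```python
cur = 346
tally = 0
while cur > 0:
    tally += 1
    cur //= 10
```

Count digits by repeated division by 10
`tally` takes the values: 0 → 1 → 2 → 3

Answer: 3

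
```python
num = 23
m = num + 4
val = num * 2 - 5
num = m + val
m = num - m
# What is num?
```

Trace:
`num = 23` → num = 23
`m = num + 4` → m = 27
`val = num * 2 - 5` → val = 41
`num = m + val` → num = 68
`m = num - m` → m = 41
So num = 68

Answer: 68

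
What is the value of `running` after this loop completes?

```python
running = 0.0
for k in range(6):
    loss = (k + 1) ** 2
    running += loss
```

Sum of squared losses 1² + 2² + ... + 6²
`running` takes the values: 0.0 → 1.0 → 5.0 → 14.0 → 30.0 → 55.0 → 91.0

Answer: 91.0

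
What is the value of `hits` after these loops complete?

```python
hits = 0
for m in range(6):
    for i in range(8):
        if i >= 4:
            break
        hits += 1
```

Inner breaks at 4, outer runs 6 times
`hits` takes the values: 0 → 1 → 2 → 3 → 4 → 5 → 6 → 7 → 8 → 9 → 10 → 11 → 12 → 13 → 14 → 15 → 16 → 17 → 18 → 19 → 20 → 21 → 22 → 23 → 24

Answer: 24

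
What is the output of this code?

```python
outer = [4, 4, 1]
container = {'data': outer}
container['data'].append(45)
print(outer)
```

Key concept: dict holds reference to list.
Step by step:
`outer = [4, 4, 1]` → outer = [4, 4, 1]
`container = {'data': outer}` → container = {'data': [4, 4, 1]}
`container['data'].append(45)` → outer = [4, 4, 1, 45]; container = {'data': [4, 4, 1, 45]}
`print(outer)` → prints [4, 4, 1, 45]

Answer: [4, 4, 1, 45]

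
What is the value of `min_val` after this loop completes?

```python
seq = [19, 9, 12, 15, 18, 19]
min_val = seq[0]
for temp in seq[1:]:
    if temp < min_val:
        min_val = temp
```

Minimum of [19, 9, 12, 15, 18, 19]
`min_val` takes the values: 19 → 9

Answer: 9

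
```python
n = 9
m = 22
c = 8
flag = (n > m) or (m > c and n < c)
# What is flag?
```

Trace:
`n = 9` → n = 9
`m = 22` → m = 22
`c = 8` → c = 8
`flag = (n > m) or (m > c and n < c)` → flag = False
So flag = False

Answer: False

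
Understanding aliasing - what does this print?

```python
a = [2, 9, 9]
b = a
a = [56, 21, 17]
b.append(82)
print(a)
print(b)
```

Key concept: rebinding vs mutation: a is rebound to a new list, b still points at the original.
Step by step:
`a = [2, 9, 9]` → a = [2, 9, 9]
`b = a` → b = [2, 9, 9] (same object as a)
`a = [56, 21, 17]` → a = [56, 21, 17]
`b.append(82)` → b = [2, 9, 9, 82]
`print(a)` → prints [56, 21, 17]
`print(b)` → prints [2, 9, 9, 82]

Answer:
[56, 21, 17]
[2, 9, 9, 82]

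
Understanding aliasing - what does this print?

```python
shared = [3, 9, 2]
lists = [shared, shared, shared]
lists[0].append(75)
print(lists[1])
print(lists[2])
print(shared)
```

Key concept: list of same reference.
Step by step:
`shared = [3, 9, 2]` → shared = [3, 9, 2]
`lists = [shared, shared, shared]` → lists = [[3, 9, 2], [3, 9, 2], [3, 9, 2]]
`lists[0].append(75)` → shared = [3, 9, 2, 75]; lists = [[3, 9, 2, 75], [3, 9, 2, 75], [3, 9, 2, 75]]
`print(lists[1])` → prints [3, 9, 2, 75]
`print(lists[2])` → prints [3, 9, 2, 75]
`print(shared)` → prints [3, 9, 2, 75]

Answer:
[3, 9, 2, 75]
[3, 9, 2, 75]
[3, 9, 2, 75]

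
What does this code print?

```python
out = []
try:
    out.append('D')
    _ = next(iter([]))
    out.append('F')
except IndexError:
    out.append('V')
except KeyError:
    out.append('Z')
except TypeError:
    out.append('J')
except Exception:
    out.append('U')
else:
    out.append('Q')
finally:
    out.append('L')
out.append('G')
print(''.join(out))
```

Execution trace: 'D' (try body) → 'U' (except Exception) → 'L' (finally) → 'G' (after the try/except). Output: DULG

Answer: DULG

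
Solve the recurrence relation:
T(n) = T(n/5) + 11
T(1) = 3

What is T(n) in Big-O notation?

Each step divides n by 5 and adds 11. After log_5(n) steps we reach T(1)=3. So T(n) = 11·log_5(n) + 3 = O(log n).

Answer: O(log n)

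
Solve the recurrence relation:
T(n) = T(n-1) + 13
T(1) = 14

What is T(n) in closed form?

Unrolling: T(n) = T(1) + 13·(n-1) = 14 + 13(n-1) = 13n + 1.

Answer: T(n) = 13n + 1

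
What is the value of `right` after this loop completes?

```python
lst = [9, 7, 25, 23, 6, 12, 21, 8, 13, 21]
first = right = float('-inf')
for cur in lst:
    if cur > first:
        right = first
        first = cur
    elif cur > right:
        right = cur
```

Second largest (with repeats) in [9, 7, 25, 23, 6, 12, 21, 8, 13, 21]
`right` takes the values: -inf → 7 → 9 → 23

Answer: 23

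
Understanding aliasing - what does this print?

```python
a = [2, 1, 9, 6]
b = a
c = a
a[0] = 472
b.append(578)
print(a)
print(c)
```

Key concept: multiple aliases.
Step by step:
`a = [2, 1, 9, 6]` → a = [2, 1, 9, 6]
`b = a` → b = [2, 1, 9, 6] (same object as a)
`c = a` → c = [2, 1, 9, 6] (same object as a, b)
`a[0] = 472` → a = [472, 1, 9, 6] (same object as b, c); b = [472, 1, 9, 6] (same object as a, c); c = [472, 1, 9, 6] (same object as a, b)
`b.append(578)` → a = [472, 1, 9, 6, 578] (same object as b, c); b = [472, 1, 9, 6, 578] (same object as a, c); c = [472, 1, 9, 6, 578] (same object as a, b)
`print(a)` → prints [472, 1, 9, 6, 578]
`print(c)` → prints [472, 1, 9, 6, 578]

Answer:
[472, 1, 9, 6, 578]
[472, 1, 9, 6, 578]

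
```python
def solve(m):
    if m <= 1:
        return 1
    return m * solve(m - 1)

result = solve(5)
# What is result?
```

solve(5) = 5 * 4 * 3 * 2 * 1 = 120

Answer: 120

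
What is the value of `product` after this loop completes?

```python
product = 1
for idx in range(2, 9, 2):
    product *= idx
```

Product of even numbers 2 to 8
`product` takes the values: 1 → 2 → 8 → 48 → 384

Answer: 384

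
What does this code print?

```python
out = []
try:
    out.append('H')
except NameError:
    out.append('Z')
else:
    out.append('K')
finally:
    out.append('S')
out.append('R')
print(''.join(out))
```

Execution trace: 'H' (try body, no exception) → 'K' (else) → 'S' (finally) → 'R' (after the try/except). Output: HKSR

Answer: HKSR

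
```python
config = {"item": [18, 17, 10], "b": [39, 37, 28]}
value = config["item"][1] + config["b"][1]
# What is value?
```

Trace:
`config = {"item": [18, 17, 10], "b": [39, 37, 28]}` → config = {'item': [18, 17, 10], 'b': [39, 37, 28]}
`value = config["item"][1] + config["b"][1]` → value = 54
So value = 54

Answer: 54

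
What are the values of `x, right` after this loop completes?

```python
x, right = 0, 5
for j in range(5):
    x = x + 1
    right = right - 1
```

x goes 0→5, right goes 5→0
`x, right` takes the values: (0, 5) → (1, 5) → (1, 4) → (2, 4) → (2, 3) → (3, 3) → (3, 2) → (4, 2) → (4, 1) → (5, 1) → (5, 0)

Answer: 5, 0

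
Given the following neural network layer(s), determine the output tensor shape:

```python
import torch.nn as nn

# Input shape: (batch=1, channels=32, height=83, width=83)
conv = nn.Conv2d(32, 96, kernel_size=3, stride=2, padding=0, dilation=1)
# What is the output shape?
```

Input: (1, 32, 83, 83) -> Output: (1, 96, 41, 41)

Answer: (1, 96, 41, 41)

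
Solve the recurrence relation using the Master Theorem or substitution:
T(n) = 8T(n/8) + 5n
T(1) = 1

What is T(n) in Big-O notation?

By Master Theorem: a=8, b=8, f(n)=5n. Since log_8(8) = 1 and f(n) = Θ(n^1), Case 2 applies. T(n) = O(n log n).

Answer: O(n log n)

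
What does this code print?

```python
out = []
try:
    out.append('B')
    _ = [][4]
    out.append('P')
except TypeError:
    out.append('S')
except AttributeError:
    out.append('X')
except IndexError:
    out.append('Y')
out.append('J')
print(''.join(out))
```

Execution trace: 'B' (try body) → 'Y' (except IndexError) → 'J' (after the try/except). Output: BYJ

Answer: BYJ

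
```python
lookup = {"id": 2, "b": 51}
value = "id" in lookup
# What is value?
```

Trace:
`lookup = {"id": 2, "b": 51}` → lookup = {'id': 2, 'b': 51}
`value = "id" in lookup` → value = True
So value = True

Answer: True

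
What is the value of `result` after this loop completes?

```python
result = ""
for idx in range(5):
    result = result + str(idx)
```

Concatenate digits 0 to 4
`result` takes the values: "" → "0" → "01" → "012" → "0123" → "01234"

Answer: "01234"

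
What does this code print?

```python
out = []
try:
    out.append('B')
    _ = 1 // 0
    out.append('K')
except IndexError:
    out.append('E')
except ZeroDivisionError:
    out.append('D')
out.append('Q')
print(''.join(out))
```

Execution trace: 'B' (try body) → 'D' (except ZeroDivisionError) → 'Q' (after the try/except). Output: BDQ

Answer: BDQ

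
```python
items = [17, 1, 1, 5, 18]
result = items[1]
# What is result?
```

Trace:
`items = [17, 1, 1, 5, 18]` → items = [17, 1, 1, 5, 18]
`result = items[1]` → result = 1
So result = 1

Answer: 1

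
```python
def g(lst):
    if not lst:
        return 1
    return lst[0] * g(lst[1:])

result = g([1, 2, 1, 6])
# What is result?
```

Product over [1, 2, 1, 6] = 1 * 2 * 1 * 6 = 12

Answer: 12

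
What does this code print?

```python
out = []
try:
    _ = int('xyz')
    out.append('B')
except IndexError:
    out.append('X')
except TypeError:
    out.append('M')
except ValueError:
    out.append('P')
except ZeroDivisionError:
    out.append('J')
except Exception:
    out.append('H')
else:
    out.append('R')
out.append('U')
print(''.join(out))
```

Execution trace: 'P' (except ValueError) → 'U' (after the try/except). Output: PU

Answer: PU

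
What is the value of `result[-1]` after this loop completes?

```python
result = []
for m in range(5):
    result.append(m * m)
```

Last element of squares 0 to 4
`result` takes the values: [] → [0] → [0, 1] → [0, 1, 4] → [0, 1, 4, 9] → [0, 1, 4, 9, 16]
So `result[-1]` = 16

Answer: 16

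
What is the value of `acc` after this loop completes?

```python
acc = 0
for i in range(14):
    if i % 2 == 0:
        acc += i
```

Sum of even numbers 0 to 13
`acc` takes the values: 0 → 2 → 6 → 12 → 20 → 30 → 42

Answer: 42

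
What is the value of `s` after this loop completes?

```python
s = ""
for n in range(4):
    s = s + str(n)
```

Concatenate digits 0 to 3
`s` takes the values: "" → "0" → "01" → "012" → "0123"

Answer: "0123"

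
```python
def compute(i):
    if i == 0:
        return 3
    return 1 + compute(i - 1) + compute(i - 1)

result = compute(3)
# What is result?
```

compute(i) = 1 + 2·compute(i-1), compute(0)=3. Closed form: (3+1)·2^3 - 1 = 31.

Answer: 31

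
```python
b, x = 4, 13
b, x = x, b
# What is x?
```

Trace:
`b, x = 4, 13` → b = 4; x = 13
`b, x = x, b` → b = 13; x = 4
So x = 4

Answer: 4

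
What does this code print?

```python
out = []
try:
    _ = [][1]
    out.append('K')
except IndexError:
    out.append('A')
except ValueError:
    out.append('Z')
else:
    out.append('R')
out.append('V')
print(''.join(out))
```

Execution trace: 'A' (except IndexError) → 'V' (after the try/except). Output: AV

Answer: AV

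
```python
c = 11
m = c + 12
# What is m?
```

Trace:
`c = 11` → c = 11
`m = c + 12` → m = 23
So m = 23

Answer: 23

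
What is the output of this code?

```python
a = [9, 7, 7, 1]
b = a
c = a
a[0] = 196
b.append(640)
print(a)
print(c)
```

Key concept: multiple aliases.
Step by step:
`a = [9, 7, 7, 1]` → a = [9, 7, 7, 1]
`b = a` → b = [9, 7, 7, 1] (same object as a)
`c = a` → c = [9, 7, 7, 1] (same object as a, b)
`a[0] = 196` → a = [196, 7, 7, 1] (same object as b, c); b = [196, 7, 7, 1] (same object as a, c); c = [196, 7, 7, 1] (same object as a, b)
`b.append(640)` → a = [196, 7, 7, 1, 640] (same object as b, c); b = [196, 7, 7, 1, 640] (same object as a, c); c = [196, 7, 7, 1, 640] (same object as a, b)
`print(a)` → prints [196, 7, 7, 1, 640]
`print(c)` → prints [196, 7, 7, 1, 640]

Answer:
[196, 7, 7, 1, 640]
[196, 7, 7, 1, 640]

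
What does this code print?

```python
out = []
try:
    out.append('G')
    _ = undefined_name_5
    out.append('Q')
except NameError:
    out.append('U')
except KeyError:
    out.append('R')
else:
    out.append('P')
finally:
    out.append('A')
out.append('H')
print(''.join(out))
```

Execution trace: 'G' (try body) → 'U' (except NameError) → 'A' (finally) → 'H' (after the try/except). Output: GUAH

Answer: GUAH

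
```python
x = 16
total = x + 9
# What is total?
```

Trace:
`x = 16` → x = 16
`total = x + 9` → total = 25
So total = 25

Answer: 25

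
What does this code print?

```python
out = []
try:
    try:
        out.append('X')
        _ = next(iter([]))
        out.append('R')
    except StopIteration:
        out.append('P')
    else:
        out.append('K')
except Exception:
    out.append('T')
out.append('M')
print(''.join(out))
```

Execution trace: 'X' (inner try body) → 'P' (inner except StopIteration) → 'M' (after the try/except). Output: XPM

Answer: XPM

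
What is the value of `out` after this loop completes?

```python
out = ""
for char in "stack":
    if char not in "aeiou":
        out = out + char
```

Remove vowels from 'stack'
`out` takes the values: "" → "s" → "st" → "stc" → "stck"

Answer: "stck"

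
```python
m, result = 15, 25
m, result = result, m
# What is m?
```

Trace:
`m, result = 15, 25` → m = 15; result = 25
`m, result = result, m` → m = 25; result = 15
So m = 25

Answer: 25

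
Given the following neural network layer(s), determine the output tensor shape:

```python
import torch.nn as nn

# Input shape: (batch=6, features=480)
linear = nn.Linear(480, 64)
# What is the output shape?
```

Input: (6, 480) -> Output: (6, 64)

Answer: (6, 64)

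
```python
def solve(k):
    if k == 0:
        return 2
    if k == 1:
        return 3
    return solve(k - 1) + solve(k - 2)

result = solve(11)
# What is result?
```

Build up from base cases: solve(0)=2, solve(1)=3, solve(2)=5, solve(3)=8, solve(4)=13, solve(5)=21, solve(6)=34, ..., solve(11)=377

Answer: 377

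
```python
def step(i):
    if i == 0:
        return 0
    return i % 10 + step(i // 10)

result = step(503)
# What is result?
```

Sum of digits of 503: 3 + 0 + 5 = 8

Answer: 8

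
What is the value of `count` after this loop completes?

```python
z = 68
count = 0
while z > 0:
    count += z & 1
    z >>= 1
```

Count set bits in 68 (binary: 0b1000100)
`count` takes the values: 0 → 1 → 2

Answer: 2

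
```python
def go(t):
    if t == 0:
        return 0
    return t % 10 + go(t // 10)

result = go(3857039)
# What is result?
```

Sum of digits of 3857039: 9 + 3 + 0 + 7 + 5 + 8 + 3 = 35

Answer: 35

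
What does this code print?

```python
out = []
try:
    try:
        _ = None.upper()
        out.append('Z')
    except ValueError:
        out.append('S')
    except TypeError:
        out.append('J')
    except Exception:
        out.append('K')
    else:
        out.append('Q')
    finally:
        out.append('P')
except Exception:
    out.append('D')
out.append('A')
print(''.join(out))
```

Execution trace: 'K' (inner except Exception) → 'P' (inner finally) → 'A' (after the try/except). Output: KPA

Answer: KPA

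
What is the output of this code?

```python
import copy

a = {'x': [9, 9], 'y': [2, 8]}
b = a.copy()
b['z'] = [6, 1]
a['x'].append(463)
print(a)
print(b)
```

Key concept: shallow copy of dict with mutable values.
Step by step:
`a = {'x': [9, 9], 'y': [2, 8]}` → a = {'x': [9, 9], 'y': [2, 8]}
`b = a.copy()` → b = {'x': [9, 9], 'y': [2, 8]}
`b['z'] = [6, 1]` → b = {'x': [9, 9], 'y': [2, 8], 'z': [6, 1]}
`a['x'].append(463)` → a = {'x': [9, 9, 463], 'y': [2, 8]}; b = {'x': [9, 9, 463], 'y': [2, 8], 'z': [6, 1]}
`print(a)` → prints {'x': [9, 9, 463], 'y': [2, 8]}
`print(b)` → prints {'x': [9, 9, 463], 'y': [2, 8], 'z': [6, 1]}

Answer:
{'x': [9, 9, 463], 'y': [2, 8]}
{'x': [9, 9, 463], 'y': [2, 8], 'z': [6, 1]}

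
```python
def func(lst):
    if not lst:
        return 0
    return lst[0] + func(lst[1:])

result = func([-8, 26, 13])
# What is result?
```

(-8) + 26 + 13 + 0 = 31

Answer: 31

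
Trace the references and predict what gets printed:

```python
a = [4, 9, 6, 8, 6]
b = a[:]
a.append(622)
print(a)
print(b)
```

Key concept: slice [:] creates copy.
Step by step:
`a = [4, 9, 6, 8, 6]` → a = [4, 9, 6, 8, 6]
`b = a[:]` → b = [4, 9, 6, 8, 6]
`a.append(622)` → a = [4, 9, 6, 8, 6, 622]
`print(a)` → prints [4, 9, 6, 8, 6, 622]
`print(b)` → prints [4, 9, 6, 8, 6]

Answer:
[4, 9, 6, 8, 6, 622]
[4, 9, 6, 8, 6]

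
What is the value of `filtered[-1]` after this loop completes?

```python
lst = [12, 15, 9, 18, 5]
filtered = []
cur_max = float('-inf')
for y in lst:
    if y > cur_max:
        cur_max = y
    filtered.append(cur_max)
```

Running max ends at 18
`filtered` takes the values: [] → [12] → [12, 15] → [12, 15, 15] → [12, 15, 15, 18] → [12, 15, 15, 18, 18]
So `filtered[-1]` = 18

Answer: 18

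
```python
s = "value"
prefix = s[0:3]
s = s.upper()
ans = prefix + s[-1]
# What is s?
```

Trace:
`s = "value"` → s = 'value'
`prefix = s[0:3]` → prefix = 'val'
`s = s.upper()` → s = 'VALUE'
`ans = prefix + s[-1]` → ans = 'valE'
So s = 'VALUE'

Answer: 'VALUE'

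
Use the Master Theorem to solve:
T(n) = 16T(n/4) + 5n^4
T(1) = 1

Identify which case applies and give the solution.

a=16, b=4, f(n)=5n^4. log_4(16) = 2. Since c=4 > 2 and the regularity condition holds (16(n/4)^4 = (16/4^4)n^4 with 16/4^4 < 1), Case 3 applies: T(n) = Θ(f(n)) = O(n^4).

Answer: O(n^4) - Case 3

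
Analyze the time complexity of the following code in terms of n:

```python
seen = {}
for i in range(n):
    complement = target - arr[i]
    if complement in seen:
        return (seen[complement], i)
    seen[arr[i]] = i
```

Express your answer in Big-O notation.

This is Two sum with hash map. Time complexity: O(n).

Answer: O(n)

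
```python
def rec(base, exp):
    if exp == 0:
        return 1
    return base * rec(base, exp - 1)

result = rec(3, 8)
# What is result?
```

rec(3, 8) = 3 * 3 * 3 * 3 * 3 * 3 * 3 * 3 = 6561

Answer: 6561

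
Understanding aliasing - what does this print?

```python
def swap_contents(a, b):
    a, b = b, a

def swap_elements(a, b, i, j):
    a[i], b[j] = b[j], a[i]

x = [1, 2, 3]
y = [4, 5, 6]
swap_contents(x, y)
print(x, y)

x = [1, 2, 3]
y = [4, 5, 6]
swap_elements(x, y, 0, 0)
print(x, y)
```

Key concept: parameter rebinding vs mutation.
Step by step:
`x = [1, 2, 3]` → x = [1, 2, 3]
`y = [4, 5, 6]` → y = [4, 5, 6]
`swap_contents(x, y)` → no visible change to tracked variables
`print(x, y)` → prints [1, 2, 3] [4, 5, 6]
`x = [1, 2, 3]` → x = [1, 2, 3]
`y = [4, 5, 6]` → y = [4, 5, 6]
`swap_elements(x, y, 0, 0)` → x = [4, 2, 3]; y = [1, 5, 6]
`print(x, y)` → prints [4, 2, 3] [1, 5, 6]

Answer:
[1, 2, 3] [4, 5, 6]
[4, 2, 3] [1, 5, 6]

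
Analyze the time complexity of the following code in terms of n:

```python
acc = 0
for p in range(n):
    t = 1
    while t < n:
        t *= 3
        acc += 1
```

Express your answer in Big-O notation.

Each loop level contributes: n × log n. Multiplying the contributions gives O(n log n).

Answer: O(n log n)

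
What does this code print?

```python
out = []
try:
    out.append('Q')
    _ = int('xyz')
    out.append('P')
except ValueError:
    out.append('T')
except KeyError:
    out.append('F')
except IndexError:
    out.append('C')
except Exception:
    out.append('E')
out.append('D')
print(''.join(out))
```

Execution trace: 'Q' (try body) → 'T' (except ValueError) → 'D' (after the try/except). Output: QTD

Answer: QTD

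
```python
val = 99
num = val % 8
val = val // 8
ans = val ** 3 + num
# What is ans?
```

Trace:
`val = 99` → val = 99
`num = val % 8` → num = 3
`val = val // 8` → val = 12
`ans = val ** 3 + num` → ans = 1731
So ans = 1731

Answer: 1731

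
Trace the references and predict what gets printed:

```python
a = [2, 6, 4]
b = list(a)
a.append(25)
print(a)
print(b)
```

Key concept: list() constructor creates copy.
Step by step:
`a = [2, 6, 4]` → a = [2, 6, 4]
`b = list(a)` → b = [2, 6, 4]
`a.append(25)` → a = [2, 6, 4, 25]
`print(a)` → prints [2, 6, 4, 25]
`print(b)` → prints [2, 6, 4]

Answer:
[2, 6, 4, 25]
[2, 6, 4]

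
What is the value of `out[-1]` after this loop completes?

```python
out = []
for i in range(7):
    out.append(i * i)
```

Last element of squares 0 to 6
`out` takes the values: [] → [0] → [0, 1] → [0, 1, 4] → [0, 1, 4, 9] → [0, 1, 4, 9, 16] → [0, 1, 4, 9, 16, 25] → [0, 1, 4, 9, 16, 25, 36]
So `out[-1]` = 36

Answer: 36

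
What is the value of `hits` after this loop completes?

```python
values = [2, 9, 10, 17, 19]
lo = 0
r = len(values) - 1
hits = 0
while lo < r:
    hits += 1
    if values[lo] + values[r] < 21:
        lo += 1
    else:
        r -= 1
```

Steps to find pair summing to 21
`hits` takes the values: 0 → 1 → 2 → 3 → 4

Answer: 4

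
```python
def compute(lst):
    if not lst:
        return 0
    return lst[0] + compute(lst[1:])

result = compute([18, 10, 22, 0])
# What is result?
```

18 + 10 + 22 + 0 + 0 = 50

Answer: 50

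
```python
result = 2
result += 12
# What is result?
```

Trace:
`result = 2` → result = 2
`result += 12` → result = 14
So result = 14

Answer: 14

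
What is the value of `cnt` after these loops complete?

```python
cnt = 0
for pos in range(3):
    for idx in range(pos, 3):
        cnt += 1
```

Upper triangle: 3 + 2 + ... + 1
`cnt` takes the values: 0 → 1 → 2 → 3 → 4 → 5 → 6

Answer: 6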